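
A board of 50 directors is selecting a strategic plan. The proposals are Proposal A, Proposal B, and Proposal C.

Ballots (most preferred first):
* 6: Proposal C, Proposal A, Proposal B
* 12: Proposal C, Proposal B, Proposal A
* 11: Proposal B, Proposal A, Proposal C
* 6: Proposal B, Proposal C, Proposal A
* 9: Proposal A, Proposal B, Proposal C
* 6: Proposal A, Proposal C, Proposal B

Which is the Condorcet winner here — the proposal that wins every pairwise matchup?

Proposal B

Proposal B vs Proposal A: 29–21
Proposal B vs Proposal C: 26–24
Proposal B beats every other proposal.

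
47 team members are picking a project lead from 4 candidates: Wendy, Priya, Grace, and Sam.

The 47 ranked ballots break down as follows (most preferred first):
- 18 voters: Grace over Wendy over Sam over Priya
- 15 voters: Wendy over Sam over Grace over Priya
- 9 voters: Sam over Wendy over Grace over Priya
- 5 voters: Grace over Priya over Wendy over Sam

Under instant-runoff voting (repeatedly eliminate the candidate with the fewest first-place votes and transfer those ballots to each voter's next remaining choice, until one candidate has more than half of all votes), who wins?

Round 1: Wendy 15, Priya 0, Grace 23, Sam 9. Priya eliminated.
Round 2: Wendy 15, Grace 23, Sam 9. Sam eliminated.
Round 3: Wendy 24, Grace 23. Wendy has a majority (≥24).

Wendy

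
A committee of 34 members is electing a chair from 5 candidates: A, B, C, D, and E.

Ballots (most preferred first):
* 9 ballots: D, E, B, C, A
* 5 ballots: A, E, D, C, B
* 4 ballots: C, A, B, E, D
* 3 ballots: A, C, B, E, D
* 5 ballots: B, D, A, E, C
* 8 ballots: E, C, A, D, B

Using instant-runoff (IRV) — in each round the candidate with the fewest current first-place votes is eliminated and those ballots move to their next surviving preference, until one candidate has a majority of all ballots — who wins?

A

Round 1: A 8, B 5, C 4, D 9, E 8. C eliminated.
Round 2: A 12, B 5, D 9, E 8. B eliminated.
Round 3: A 12, D 14, E 8. E eliminated.
Round 4: A 20, D 14. A has a majority (≥18).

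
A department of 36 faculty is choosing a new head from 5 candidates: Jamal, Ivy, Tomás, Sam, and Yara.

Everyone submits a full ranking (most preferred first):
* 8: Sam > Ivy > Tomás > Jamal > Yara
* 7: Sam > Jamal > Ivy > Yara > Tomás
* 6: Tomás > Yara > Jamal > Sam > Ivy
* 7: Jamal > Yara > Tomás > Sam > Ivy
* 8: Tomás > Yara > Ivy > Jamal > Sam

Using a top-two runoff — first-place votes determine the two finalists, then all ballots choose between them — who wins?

Round 1 first-place votes: Jamal 7, Ivy 0, Tomás 14, Sam 15, Yara 0. Sam and Tomás advance.
Runoff: Sam is ranked above Tomás on 15 ballots, Tomás above Sam on 21.

Tomás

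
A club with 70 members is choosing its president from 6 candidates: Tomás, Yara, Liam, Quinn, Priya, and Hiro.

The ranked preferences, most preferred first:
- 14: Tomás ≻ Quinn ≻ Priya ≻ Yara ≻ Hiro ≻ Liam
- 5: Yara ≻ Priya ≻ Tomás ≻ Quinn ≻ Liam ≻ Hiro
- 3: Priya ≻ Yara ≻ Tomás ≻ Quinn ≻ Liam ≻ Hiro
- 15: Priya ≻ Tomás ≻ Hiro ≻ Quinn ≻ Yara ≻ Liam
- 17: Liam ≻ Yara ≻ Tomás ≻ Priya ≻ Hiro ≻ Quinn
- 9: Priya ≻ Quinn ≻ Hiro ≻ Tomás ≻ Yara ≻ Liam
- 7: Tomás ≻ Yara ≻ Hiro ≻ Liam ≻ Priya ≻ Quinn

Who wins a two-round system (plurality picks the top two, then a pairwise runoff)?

Round 1 first-place votes: Tomás 21, Yara 5, Liam 17, Quinn 0, Priya 27, Hiro 0. Priya and Tomás advance.
Runoff: Priya is ranked above Tomás on 32 ballots, Tomás above Priya on 38.

Tomás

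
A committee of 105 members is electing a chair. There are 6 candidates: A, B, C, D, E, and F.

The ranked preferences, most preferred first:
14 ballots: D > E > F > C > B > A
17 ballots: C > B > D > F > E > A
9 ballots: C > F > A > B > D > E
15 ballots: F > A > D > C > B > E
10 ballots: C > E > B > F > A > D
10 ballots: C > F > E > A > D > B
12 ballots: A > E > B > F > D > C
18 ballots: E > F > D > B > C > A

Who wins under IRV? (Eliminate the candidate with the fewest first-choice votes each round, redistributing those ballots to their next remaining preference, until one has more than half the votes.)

Round 1: A 12, B 0, C 46, D 14, E 18, F 15. B eliminated.
Round 2: A 12, C 46, D 14, E 18, F 15. A eliminated.
Round 3: C 46, D 14, E 30, F 15. D eliminated.
Round 4: C 46, E 44, F 15. F eliminated.
Round 5: C 61, E 44. C has a majority (≥53).

C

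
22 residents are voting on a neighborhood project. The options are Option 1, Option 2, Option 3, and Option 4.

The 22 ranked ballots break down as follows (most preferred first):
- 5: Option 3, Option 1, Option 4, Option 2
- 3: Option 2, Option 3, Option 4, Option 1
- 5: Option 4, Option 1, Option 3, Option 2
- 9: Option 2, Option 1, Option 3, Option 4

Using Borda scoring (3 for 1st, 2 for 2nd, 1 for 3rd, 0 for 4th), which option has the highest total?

Option 1

Option 1: 5×2 + 3×0 + 5×2 + 9×2 = 38
Option 2: 5×0 + 3×3 + 5×0 + 9×3 = 36
Option 3: 5×3 + 3×2 + 5×1 + 9×1 = 35
Option 4: 5×1 + 3×1 + 5×3 + 9×0 = 23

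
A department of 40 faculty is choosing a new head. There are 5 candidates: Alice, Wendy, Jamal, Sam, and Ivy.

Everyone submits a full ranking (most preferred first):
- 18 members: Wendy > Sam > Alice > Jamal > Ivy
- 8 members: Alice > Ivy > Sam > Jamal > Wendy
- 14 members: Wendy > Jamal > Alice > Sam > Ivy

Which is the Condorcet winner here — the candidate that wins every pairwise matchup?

Wendy vs Alice: 32–8
Wendy vs Jamal: 32–8
Wendy vs Sam: 32–8
Wendy vs Ivy: 32–8
Wendy beats every other candidate.

Wendy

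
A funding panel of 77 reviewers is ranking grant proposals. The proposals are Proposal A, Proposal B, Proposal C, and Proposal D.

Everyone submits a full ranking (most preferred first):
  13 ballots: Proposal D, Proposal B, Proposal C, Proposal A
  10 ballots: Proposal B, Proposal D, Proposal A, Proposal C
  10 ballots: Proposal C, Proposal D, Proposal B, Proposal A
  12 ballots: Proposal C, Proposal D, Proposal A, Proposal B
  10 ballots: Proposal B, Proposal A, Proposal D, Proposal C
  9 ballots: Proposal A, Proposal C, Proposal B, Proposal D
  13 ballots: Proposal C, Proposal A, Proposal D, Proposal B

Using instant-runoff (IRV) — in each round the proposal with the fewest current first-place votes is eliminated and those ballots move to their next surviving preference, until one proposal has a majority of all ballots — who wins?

Proposal C

Round 1: Proposal A 9, Proposal B 20, Proposal C 35, Proposal D 13. Proposal A eliminated.
Round 2: Proposal B 20, Proposal C 44, Proposal D 13. Proposal C has a majority (≥39).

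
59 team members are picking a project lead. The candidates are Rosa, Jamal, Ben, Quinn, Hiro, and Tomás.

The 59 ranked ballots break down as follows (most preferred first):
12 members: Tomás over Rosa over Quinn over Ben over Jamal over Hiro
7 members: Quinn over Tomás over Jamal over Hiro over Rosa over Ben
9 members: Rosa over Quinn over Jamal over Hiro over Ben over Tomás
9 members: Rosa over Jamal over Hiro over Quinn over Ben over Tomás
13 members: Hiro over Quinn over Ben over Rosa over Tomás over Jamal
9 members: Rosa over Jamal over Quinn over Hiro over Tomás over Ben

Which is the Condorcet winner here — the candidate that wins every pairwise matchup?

Rosa

Rosa vs Jamal: 52–7
Rosa vs Ben: 46–13
Rosa vs Quinn: 39–20
Rosa vs Hiro: 39–20
Rosa vs Tomás: 40–19
Rosa beats every other candidate.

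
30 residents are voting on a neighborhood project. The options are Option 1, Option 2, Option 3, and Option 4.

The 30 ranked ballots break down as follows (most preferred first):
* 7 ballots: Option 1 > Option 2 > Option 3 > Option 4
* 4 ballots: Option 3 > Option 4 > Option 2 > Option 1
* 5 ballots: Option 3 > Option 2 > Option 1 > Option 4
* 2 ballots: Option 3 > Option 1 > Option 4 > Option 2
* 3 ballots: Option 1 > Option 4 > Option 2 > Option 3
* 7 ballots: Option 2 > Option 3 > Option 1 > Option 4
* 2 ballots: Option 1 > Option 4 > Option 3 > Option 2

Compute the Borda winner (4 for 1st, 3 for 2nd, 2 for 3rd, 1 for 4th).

Option 1: 7×4 + 4×1 + 5×2 + 2×3 + 3×4 + 7×2 + 2×4 = 82
Option 2: 7×3 + 4×2 + 5×3 + 2×1 + 3×2 + 7×4 + 2×1 = 82
Option 3: 7×2 + 4×4 + 5×4 + 2×4 + 3×1 + 7×3 + 2×2 = 86
Option 4: 7×1 + 4×3 + 5×1 + 2×2 + 3×3 + 7×1 + 2×3 = 50

Option 3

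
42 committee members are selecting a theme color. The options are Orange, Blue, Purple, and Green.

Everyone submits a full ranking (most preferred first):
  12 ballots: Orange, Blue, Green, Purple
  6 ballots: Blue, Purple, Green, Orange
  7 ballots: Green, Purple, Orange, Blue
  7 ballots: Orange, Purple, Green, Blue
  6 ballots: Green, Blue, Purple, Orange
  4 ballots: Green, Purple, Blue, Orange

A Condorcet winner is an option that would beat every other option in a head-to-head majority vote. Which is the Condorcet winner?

Green

Green vs Orange: 23–19
Green vs Blue: 24–18
Green vs Purple: 29–13
Green beats every other option.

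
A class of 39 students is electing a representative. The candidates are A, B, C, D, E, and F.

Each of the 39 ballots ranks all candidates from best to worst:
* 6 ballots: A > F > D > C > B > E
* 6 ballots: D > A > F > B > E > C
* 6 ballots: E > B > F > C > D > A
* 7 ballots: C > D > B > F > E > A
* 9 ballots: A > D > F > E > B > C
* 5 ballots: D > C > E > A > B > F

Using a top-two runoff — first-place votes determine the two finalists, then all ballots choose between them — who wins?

D

Round 1 first-place votes: A 15, B 0, C 7, D 11, E 6, F 0. A and D advance.
Runoff: A is ranked above D on 15 ballots, D above A on 24.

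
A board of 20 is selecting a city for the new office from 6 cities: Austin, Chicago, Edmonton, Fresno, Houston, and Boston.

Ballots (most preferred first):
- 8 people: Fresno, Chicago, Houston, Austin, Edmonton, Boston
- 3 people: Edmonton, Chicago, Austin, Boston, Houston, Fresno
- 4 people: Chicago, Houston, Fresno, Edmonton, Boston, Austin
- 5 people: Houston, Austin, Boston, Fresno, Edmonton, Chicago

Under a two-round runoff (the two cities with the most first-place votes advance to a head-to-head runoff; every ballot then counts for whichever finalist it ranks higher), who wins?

Houston

Round 1 first-place votes: Austin 0, Chicago 4, Edmonton 3, Fresno 8, Houston 5, Boston 0. Fresno and Houston advance.
Runoff: Fresno is ranked above Houston on 8 ballots, Houston above Fresno on 12.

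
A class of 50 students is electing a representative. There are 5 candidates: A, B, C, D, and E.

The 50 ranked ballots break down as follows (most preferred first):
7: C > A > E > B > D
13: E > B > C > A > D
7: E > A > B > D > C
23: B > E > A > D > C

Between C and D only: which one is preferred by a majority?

D

C is ranked above D on 20 ballots; D above C on 30.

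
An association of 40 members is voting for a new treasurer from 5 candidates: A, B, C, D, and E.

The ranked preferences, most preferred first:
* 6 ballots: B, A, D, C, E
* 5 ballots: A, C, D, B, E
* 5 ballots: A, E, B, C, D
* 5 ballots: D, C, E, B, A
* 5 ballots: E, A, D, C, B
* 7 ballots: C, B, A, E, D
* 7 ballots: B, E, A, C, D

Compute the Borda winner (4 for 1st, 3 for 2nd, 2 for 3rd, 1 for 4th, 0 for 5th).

A

A: 6×3 + 5×4 + 5×4 + 5×0 + 5×3 + 7×2 + 7×2 = 101
B: 6×4 + 5×1 + 5×2 + 5×1 + 5×0 + 7×3 + 7×4 = 93
C: 6×1 + 5×3 + 5×1 + 5×3 + 5×1 + 7×4 + 7×1 = 81
D: 6×2 + 5×2 + 5×0 + 5×4 + 5×2 + 7×0 + 7×0 = 52
E: 6×0 + 5×0 + 5×3 + 5×2 + 5×4 + 7×1 + 7×3 = 73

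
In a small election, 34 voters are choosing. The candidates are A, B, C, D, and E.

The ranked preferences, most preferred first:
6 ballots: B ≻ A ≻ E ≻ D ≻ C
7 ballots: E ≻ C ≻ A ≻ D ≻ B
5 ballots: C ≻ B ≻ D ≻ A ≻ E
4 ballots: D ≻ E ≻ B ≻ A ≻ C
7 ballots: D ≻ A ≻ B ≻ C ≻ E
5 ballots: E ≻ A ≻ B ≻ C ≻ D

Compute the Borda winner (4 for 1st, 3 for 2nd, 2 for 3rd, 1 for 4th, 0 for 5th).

A

A: 6×3 + 7×2 + 5×1 + 4×1 + 7×3 + 5×3 = 77
B: 6×4 + 7×0 + 5×3 + 4×2 + 7×2 + 5×2 = 71
C: 6×0 + 7×3 + 5×4 + 4×0 + 7×1 + 5×1 = 53
D: 6×1 + 7×1 + 5×2 + 4×4 + 7×4 + 5×0 = 67
E: 6×2 + 7×4 + 5×0 + 4×3 + 7×0 + 5×4 = 72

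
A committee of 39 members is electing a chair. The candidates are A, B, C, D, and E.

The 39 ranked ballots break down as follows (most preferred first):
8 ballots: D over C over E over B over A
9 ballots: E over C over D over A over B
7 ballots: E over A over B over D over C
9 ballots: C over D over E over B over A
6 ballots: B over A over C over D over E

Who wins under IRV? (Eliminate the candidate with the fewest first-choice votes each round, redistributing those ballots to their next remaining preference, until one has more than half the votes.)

Round 1: A 0, B 6, C 9, D 8, E 16. A eliminated.
Round 2: B 6, C 9, D 8, E 16. B eliminated.
Round 3: C 15, D 8, E 16. D eliminated.
Round 4: C 23, E 16. C has a majority (≥20).

C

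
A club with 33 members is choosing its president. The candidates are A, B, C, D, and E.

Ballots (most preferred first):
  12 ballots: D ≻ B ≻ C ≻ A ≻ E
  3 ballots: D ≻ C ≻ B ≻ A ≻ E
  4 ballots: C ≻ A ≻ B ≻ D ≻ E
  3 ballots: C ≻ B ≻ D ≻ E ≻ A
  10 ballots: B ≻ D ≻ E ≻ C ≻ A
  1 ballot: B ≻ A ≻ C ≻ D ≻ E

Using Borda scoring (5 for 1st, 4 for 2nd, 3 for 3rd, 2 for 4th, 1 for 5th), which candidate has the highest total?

B

A: 12×2 + 3×2 + 4×4 + 3×1 + 10×1 + 1×4 = 63
B: 12×4 + 3×3 + 4×3 + 3×4 + 10×5 + 1×5 = 136
C: 12×3 + 3×4 + 4×5 + 3×5 + 10×2 + 1×3 = 106
D: 12×5 + 3×5 + 4×2 + 3×3 + 10×4 + 1×2 = 134
E: 12×1 + 3×1 + 4×1 + 3×2 + 10×3 + 1×1 = 56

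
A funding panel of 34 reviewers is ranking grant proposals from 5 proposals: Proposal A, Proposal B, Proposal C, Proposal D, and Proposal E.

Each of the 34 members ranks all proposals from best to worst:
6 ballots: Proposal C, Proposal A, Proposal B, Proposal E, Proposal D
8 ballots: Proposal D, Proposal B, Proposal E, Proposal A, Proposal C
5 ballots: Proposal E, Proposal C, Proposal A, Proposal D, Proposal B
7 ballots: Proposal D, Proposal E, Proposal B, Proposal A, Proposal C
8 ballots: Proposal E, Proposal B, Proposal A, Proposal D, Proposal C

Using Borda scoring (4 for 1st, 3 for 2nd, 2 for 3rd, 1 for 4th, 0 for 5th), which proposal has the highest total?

Proposal E

Proposal A: 6×3 + 8×1 + 5×2 + 7×1 + 8×2 = 59
Proposal B: 6×2 + 8×3 + 5×0 + 7×2 + 8×3 = 74
Proposal C: 6×4 + 8×0 + 5×3 + 7×0 + 8×0 = 39
Proposal D: 6×0 + 8×4 + 5×1 + 7×4 + 8×1 = 73
Proposal E: 6×1 + 8×2 + 5×4 + 7×3 + 8×4 = 95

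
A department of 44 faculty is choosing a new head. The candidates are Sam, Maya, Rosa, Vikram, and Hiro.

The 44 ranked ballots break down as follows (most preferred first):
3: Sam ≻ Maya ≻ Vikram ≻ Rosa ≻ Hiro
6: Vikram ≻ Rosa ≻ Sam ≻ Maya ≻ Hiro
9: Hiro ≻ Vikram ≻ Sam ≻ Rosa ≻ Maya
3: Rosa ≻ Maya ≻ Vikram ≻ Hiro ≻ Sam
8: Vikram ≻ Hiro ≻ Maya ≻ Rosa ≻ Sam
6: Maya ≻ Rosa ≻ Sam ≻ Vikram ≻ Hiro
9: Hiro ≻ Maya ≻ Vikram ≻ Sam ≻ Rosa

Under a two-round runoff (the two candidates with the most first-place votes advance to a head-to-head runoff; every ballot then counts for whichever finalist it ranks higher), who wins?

Vikram

Round 1 first-place votes: Sam 3, Maya 6, Rosa 3, Vikram 14, Hiro 18. Hiro and Vikram advance.
Runoff: Hiro is ranked above Vikram on 18 ballots, Vikram above Hiro on 26.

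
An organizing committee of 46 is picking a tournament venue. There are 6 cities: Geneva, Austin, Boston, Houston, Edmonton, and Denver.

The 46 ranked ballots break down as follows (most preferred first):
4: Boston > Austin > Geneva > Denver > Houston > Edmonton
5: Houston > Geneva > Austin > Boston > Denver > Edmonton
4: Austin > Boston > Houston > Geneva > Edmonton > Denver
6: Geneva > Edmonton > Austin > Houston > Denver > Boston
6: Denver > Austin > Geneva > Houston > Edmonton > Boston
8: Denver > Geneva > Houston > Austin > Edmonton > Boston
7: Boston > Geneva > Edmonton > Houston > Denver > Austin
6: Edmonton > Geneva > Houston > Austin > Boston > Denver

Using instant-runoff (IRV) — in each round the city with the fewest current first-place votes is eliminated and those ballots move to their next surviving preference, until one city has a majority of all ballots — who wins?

Geneva

Round 1: Geneva 6, Austin 4, Boston 11, Houston 5, Edmonton 6, Denver 14. Austin eliminated.
Round 2: Geneva 6, Boston 15, Houston 5, Edmonton 6, Denver 14. Houston eliminated.
Round 3: Geneva 11, Boston 15, Edmonton 6, Denver 14. Edmonton eliminated.
Round 4: Geneva 17, Boston 15, Denver 14. Denver eliminated.
Round 5: Geneva 31, Boston 15. Geneva has a majority (≥24).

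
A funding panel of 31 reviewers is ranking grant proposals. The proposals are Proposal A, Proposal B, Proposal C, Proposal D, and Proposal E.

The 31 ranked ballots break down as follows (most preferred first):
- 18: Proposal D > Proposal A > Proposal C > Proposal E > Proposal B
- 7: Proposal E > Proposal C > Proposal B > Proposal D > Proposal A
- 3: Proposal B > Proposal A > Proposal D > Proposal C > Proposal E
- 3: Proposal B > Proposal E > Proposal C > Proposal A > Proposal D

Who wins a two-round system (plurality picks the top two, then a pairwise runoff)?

Round 1 first-place votes: Proposal A 0, Proposal B 6, Proposal C 0, Proposal D 18, Proposal E 7. Proposal D and Proposal E advance.
Runoff: Proposal D is ranked above Proposal E on 21 ballots, Proposal E above Proposal D on 10.

Proposal D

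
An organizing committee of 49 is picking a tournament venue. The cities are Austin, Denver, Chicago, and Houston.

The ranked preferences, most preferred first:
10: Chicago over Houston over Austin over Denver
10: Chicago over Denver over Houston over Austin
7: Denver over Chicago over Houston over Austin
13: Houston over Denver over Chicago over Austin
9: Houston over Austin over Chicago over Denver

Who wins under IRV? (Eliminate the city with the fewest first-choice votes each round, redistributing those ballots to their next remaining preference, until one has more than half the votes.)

Chicago

Round 1: Austin 0, Denver 7, Chicago 20, Houston 22. Austin eliminated.
Round 2: Denver 7, Chicago 20, Houston 22. Denver eliminated.
Round 3: Chicago 27, Houston 22. Chicago has a majority (≥25).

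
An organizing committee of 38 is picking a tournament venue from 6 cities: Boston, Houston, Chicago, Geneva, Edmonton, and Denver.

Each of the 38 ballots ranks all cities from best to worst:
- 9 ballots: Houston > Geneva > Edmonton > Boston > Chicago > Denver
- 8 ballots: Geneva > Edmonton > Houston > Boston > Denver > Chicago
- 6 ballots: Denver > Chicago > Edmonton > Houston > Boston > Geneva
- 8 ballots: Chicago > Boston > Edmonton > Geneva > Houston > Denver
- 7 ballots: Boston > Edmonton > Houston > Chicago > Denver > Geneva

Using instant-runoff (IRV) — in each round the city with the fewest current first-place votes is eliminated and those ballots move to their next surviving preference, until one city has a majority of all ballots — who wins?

Round 1: Boston 7, Houston 9, Chicago 8, Geneva 8, Edmonton 0, Denver 6. Edmonton eliminated.
Round 2: Boston 7, Houston 9, Chicago 8, Geneva 8, Denver 6. Denver eliminated.
Round 3: Boston 7, Houston 9, Chicago 14, Geneva 8. Boston eliminated.
Round 4: Houston 16, Chicago 14, Geneva 8. Geneva eliminated.
Round 5: Houston 24, Chicago 14. Houston has a majority (≥20).

Houston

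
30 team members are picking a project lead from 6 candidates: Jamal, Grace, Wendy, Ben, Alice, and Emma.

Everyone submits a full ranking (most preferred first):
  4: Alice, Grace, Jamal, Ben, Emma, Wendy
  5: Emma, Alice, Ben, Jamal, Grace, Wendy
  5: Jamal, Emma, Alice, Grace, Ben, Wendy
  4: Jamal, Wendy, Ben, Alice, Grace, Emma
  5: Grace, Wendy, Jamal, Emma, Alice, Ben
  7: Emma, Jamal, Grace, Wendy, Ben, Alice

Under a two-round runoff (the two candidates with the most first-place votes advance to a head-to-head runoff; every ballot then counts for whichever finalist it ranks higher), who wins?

Round 1 first-place votes: Jamal 9, Grace 5, Wendy 0, Ben 0, Alice 4, Emma 12. Emma and Jamal advance.
Runoff: Emma is ranked above Jamal on 12 ballots, Jamal above Emma on 18.

Jamal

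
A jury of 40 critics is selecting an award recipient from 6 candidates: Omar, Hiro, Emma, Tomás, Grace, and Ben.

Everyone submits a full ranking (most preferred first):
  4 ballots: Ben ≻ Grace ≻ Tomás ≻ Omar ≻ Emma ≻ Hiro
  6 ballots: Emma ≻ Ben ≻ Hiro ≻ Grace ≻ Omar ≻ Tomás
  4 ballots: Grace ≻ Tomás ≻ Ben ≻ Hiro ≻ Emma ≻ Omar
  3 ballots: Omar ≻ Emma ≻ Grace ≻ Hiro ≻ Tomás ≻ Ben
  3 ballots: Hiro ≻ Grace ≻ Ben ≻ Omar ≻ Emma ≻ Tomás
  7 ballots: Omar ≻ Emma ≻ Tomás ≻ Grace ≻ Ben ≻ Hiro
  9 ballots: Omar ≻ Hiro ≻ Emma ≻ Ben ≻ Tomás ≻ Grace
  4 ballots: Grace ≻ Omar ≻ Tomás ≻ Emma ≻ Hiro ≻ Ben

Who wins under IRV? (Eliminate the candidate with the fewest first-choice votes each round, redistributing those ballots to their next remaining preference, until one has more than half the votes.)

Grace

Round 1: Omar 19, Hiro 3, Emma 6, Tomás 0, Grace 8, Ben 4. Tomás eliminated.
Round 2: Omar 19, Hiro 3, Emma 6, Grace 8, Ben 4. Hiro eliminated.
Round 3: Omar 19, Emma 6, Grace 11, Ben 4. Ben eliminated.
Round 4: Omar 19, Emma 6, Grace 15. Emma eliminated.
Round 5: Omar 19, Grace 21. Grace has a majority (≥21).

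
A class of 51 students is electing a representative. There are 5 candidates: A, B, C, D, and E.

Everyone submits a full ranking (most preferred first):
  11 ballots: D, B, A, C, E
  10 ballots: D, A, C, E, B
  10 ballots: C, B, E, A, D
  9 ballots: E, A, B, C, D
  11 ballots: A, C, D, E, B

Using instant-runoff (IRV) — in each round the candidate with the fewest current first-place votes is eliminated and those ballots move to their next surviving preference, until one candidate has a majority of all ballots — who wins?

Round 1: A 11, B 0, C 10, D 21, E 9. B eliminated.
Round 2: A 11, C 10, D 21, E 9. E eliminated.
Round 3: A 20, C 10, D 21. C eliminated.
Round 4: A 30, D 21. A has a majority (≥26).

A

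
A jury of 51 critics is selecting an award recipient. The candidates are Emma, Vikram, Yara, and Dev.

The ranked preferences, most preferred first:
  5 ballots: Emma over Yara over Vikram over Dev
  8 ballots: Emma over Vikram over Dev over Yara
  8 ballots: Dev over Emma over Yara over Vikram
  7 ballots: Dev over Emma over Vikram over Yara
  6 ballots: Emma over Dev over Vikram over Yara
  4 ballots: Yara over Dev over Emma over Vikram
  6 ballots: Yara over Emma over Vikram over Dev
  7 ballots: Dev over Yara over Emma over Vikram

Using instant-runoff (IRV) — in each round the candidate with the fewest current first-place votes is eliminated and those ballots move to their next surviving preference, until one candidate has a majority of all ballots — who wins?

Round 1: Emma 19, Vikram 0, Yara 10, Dev 22. Vikram eliminated.
Round 2: Emma 19, Yara 10, Dev 22. Yara eliminated.
Round 3: Emma 25, Dev 26. Dev has a majority (≥26).

Dev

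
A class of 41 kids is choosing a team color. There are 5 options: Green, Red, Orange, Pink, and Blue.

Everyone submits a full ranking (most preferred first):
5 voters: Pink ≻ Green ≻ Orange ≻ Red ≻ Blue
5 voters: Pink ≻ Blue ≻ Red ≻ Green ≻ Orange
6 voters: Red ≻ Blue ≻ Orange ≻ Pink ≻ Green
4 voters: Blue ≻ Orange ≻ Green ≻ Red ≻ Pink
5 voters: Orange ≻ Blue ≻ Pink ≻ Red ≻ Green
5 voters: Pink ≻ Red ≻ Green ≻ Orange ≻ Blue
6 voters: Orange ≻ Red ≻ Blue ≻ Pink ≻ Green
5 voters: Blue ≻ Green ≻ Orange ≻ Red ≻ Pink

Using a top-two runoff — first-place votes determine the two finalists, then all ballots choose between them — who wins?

Round 1 first-place votes: Green 0, Red 6, Orange 11, Pink 15, Blue 9. Pink and Orange advance.
Runoff: Pink is ranked above Orange on 15 ballots, Orange above Pink on 26.

Orange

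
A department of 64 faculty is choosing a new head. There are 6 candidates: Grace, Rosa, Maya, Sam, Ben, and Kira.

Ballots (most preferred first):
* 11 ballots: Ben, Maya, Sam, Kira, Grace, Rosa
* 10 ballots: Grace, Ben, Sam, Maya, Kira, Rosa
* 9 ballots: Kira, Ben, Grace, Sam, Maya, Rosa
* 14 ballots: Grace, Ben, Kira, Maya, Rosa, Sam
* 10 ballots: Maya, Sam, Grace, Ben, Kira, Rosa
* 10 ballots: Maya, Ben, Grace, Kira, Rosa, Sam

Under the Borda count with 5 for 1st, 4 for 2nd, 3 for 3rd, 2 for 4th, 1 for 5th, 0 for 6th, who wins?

Ben

Grace: 11×1 + 10×5 + 9×3 + 14×5 + 10×3 + 10×3 = 218
Rosa: 11×0 + 10×0 + 9×0 + 14×1 + 10×0 + 10×1 = 24
Maya: 11×4 + 10×2 + 9×1 + 14×2 + 10×5 + 10×5 = 201
Sam: 11×3 + 10×3 + 9×2 + 14×0 + 10×4 + 10×0 = 121
Ben: 11×5 + 10×4 + 9×4 + 14×4 + 10×2 + 10×4 = 247
Kira: 11×2 + 10×1 + 9×5 + 14×3 + 10×1 + 10×2 = 149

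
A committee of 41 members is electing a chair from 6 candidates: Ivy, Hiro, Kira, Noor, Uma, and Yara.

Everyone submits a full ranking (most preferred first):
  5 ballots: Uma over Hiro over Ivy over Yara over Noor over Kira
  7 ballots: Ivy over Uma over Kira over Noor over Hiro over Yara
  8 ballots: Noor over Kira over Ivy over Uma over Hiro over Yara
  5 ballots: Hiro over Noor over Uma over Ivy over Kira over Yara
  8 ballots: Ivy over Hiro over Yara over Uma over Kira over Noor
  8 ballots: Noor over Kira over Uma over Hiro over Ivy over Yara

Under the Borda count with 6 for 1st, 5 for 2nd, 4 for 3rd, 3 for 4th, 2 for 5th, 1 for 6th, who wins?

Ivy

Ivy: 5×4 + 7×6 + 8×4 + 5×3 + 8×6 + 8×2 = 173
Hiro: 5×5 + 7×2 + 8×2 + 5×6 + 8×5 + 8×3 = 149
Kira: 5×1 + 7×4 + 8×5 + 5×2 + 8×2 + 8×5 = 139
Noor: 5×2 + 7×3 + 8×6 + 5×5 + 8×1 + 8×6 = 160
Uma: 5×6 + 7×5 + 8×3 + 5×4 + 8×3 + 8×4 = 165
Yara: 5×3 + 7×1 + 8×1 + 5×1 + 8×4 + 8×1 = 75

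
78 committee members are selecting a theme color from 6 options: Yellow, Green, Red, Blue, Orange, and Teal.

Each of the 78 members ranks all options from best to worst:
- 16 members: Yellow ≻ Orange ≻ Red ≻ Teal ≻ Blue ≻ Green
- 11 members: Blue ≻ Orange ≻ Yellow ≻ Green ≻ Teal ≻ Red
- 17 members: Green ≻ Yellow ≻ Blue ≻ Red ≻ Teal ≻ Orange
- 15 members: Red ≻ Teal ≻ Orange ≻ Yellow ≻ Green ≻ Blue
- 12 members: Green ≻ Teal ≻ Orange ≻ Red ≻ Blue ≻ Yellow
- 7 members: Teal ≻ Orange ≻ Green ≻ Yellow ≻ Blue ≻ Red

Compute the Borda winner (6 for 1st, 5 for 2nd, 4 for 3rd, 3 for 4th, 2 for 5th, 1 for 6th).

Yellow

Yellow: 16×6 + 11×4 + 17×5 + 15×3 + 12×1 + 7×3 = 303
Green: 16×1 + 11×3 + 17×6 + 15×2 + 12×6 + 7×4 = 281
Red: 16×4 + 11×1 + 17×3 + 15×6 + 12×3 + 7×1 = 259
Blue: 16×2 + 11×6 + 17×4 + 15×1 + 12×2 + 7×2 = 219
Orange: 16×5 + 11×5 + 17×1 + 15×4 + 12×4 + 7×5 = 295
Teal: 16×3 + 11×2 + 17×2 + 15×5 + 12×5 + 7×6 = 281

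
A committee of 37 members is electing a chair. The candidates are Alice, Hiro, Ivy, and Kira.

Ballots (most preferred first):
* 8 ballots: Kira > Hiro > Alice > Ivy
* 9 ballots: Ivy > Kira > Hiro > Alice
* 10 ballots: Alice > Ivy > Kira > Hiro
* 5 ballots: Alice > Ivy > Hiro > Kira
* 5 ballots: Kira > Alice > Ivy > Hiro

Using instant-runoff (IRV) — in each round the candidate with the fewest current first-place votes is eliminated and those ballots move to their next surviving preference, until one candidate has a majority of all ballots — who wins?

Round 1: Alice 15, Hiro 0, Ivy 9, Kira 13. Hiro eliminated.
Round 2: Alice 15, Ivy 9, Kira 13. Ivy eliminated.
Round 3: Alice 15, Kira 22. Kira has a majority (≥19).

Kira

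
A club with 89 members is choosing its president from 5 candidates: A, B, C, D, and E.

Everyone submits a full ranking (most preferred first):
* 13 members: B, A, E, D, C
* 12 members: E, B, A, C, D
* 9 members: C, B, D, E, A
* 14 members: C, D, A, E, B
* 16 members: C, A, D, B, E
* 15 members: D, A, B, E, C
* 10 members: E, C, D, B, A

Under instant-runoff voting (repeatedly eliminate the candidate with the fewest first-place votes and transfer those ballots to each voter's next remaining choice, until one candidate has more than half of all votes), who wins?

Round 1: A 0, B 13, C 39, D 15, E 22. A eliminated.
Round 2: B 13, C 39, D 15, E 22. B eliminated.
Round 3: C 39, D 15, E 35. D eliminated.
Round 4: C 39, E 50. E has a majority (≥45).

E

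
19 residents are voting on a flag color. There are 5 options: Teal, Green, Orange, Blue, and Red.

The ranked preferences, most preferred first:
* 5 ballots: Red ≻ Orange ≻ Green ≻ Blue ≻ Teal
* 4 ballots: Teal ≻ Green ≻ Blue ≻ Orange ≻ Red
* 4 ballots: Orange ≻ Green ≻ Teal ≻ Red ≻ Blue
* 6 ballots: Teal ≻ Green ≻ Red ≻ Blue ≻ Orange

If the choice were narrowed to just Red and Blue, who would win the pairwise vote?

Red

Red is ranked above Blue on 15 ballots; Blue above Red on 4.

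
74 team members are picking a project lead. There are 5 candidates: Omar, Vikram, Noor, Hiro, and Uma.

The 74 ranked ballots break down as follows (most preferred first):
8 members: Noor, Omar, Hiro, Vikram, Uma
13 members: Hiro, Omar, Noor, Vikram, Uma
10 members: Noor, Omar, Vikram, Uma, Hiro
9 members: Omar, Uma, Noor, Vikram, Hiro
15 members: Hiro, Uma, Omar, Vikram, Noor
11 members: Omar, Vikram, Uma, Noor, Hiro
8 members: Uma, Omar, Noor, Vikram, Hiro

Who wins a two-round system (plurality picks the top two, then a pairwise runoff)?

Omar

Round 1 first-place votes: Omar 20, Vikram 0, Noor 18, Hiro 28, Uma 8. Hiro and Omar advance.
Runoff: Hiro is ranked above Omar on 28 ballots, Omar above Hiro on 46.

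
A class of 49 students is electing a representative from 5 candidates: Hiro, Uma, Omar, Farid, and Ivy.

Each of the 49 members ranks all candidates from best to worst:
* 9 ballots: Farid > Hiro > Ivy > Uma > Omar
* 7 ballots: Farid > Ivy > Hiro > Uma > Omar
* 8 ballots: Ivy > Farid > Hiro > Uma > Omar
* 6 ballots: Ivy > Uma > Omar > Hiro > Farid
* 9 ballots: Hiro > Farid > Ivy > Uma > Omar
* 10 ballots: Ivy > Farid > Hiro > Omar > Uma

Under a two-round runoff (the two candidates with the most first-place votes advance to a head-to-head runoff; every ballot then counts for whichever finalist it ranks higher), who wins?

Farid

Round 1 first-place votes: Hiro 9, Uma 0, Omar 0, Farid 16, Ivy 24. Ivy and Farid advance.
Runoff: Ivy is ranked above Farid on 24 ballots, Farid above Ivy on 25.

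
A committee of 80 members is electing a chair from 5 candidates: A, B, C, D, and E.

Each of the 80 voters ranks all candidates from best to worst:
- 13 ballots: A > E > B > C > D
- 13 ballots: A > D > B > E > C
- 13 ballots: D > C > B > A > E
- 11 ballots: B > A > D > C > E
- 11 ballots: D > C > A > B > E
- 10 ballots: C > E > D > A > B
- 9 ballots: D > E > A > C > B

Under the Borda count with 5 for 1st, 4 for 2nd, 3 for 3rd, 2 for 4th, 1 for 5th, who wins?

A: 13×5 + 13×5 + 13×2 + 11×4 + 11×3 + 10×2 + 9×3 = 280
B: 13×3 + 13×3 + 13×3 + 11×5 + 11×2 + 10×1 + 9×1 = 213
C: 13×2 + 13×1 + 13×4 + 11×2 + 11×4 + 10×5 + 9×2 = 225
D: 13×1 + 13×4 + 13×5 + 11×3 + 11×5 + 10×3 + 9×5 = 293
E: 13×4 + 13×2 + 13×1 + 11×1 + 11×1 + 10×4 + 9×4 = 189

D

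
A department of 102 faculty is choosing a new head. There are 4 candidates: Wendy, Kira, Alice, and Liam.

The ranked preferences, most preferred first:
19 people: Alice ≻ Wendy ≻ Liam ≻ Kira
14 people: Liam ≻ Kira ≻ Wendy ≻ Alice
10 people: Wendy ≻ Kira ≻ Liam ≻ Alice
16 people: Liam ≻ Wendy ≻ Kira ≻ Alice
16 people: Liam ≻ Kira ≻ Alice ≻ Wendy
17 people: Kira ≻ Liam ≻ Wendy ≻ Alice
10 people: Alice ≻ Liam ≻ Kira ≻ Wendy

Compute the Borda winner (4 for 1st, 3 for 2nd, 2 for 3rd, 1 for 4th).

Liam

Wendy: 19×3 + 14×2 + 10×4 + 16×3 + 16×1 + 17×2 + 10×1 = 233
Kira: 19×1 + 14×3 + 10×3 + 16×2 + 16×3 + 17×4 + 10×2 = 259
Alice: 19×4 + 14×1 + 10×1 + 16×1 + 16×2 + 17×1 + 10×4 = 205
Liam: 19×2 + 14×4 + 10×2 + 16×4 + 16×4 + 17×3 + 10×3 = 323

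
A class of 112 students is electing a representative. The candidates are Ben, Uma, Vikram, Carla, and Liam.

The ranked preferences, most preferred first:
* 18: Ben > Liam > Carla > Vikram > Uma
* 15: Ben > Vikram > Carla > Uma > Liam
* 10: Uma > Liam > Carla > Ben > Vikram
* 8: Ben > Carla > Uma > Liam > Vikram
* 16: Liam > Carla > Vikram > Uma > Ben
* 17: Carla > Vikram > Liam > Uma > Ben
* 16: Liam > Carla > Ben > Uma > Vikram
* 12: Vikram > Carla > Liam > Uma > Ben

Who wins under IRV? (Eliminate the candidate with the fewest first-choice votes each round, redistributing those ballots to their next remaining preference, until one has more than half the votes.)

Round 1: Ben 41, Uma 10, Vikram 12, Carla 17, Liam 32. Uma eliminated.
Round 2: Ben 41, Vikram 12, Carla 17, Liam 42. Vikram eliminated.
Round 3: Ben 41, Carla 29, Liam 42. Carla eliminated.
Round 4: Ben 41, Liam 71. Liam has a majority (≥57).

Liam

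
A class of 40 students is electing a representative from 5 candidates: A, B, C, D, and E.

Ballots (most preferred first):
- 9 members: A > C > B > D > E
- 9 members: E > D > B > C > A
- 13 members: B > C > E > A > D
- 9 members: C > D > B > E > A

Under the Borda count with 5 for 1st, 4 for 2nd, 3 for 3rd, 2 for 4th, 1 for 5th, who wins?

A: 9×5 + 9×1 + 13×2 + 9×1 = 89
B: 9×3 + 9×3 + 13×5 + 9×3 = 146
C: 9×4 + 9×2 + 13×4 + 9×5 = 151
D: 9×2 + 9×4 + 13×1 + 9×4 = 103
E: 9×1 + 9×5 + 13×3 + 9×2 = 111

C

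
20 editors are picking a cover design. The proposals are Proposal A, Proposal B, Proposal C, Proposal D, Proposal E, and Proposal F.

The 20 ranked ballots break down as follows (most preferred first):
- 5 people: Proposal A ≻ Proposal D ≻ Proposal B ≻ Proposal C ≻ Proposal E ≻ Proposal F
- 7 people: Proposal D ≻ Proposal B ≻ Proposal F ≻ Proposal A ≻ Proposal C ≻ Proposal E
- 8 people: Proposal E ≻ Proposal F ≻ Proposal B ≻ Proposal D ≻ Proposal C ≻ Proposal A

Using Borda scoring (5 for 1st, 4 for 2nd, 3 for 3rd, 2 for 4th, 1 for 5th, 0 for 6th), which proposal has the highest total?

Proposal A: 5×5 + 7×2 + 8×0 = 39
Proposal B: 5×3 + 7×4 + 8×3 = 67
Proposal C: 5×2 + 7×1 + 8×1 = 25
Proposal D: 5×4 + 7×5 + 8×2 = 71
Proposal E: 5×1 + 7×0 + 8×5 = 45
Proposal F: 5×0 + 7×3 + 8×4 = 53

Proposal D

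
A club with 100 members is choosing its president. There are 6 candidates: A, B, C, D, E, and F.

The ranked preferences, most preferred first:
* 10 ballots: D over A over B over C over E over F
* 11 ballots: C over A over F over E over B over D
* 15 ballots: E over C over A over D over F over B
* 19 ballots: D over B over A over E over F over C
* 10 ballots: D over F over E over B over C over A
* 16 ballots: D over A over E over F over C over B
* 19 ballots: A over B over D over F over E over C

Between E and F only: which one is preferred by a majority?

E is ranked above F on 60 ballots; F above E on 40.

E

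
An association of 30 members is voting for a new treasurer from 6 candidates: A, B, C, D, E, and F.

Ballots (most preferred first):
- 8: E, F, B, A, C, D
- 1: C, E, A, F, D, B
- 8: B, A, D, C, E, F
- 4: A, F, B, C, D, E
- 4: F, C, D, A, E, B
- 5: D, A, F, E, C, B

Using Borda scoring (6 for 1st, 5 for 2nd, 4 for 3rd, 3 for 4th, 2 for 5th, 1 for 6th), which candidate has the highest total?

A: 8×3 + 1×4 + 8×5 + 4×6 + 4×3 + 5×5 = 129
B: 8×4 + 1×1 + 8×6 + 4×4 + 4×1 + 5×1 = 106
C: 8×2 + 1×6 + 8×3 + 4×3 + 4×5 + 5×2 = 88
D: 8×1 + 1×2 + 8×4 + 4×2 + 4×4 + 5×6 = 96
E: 8×6 + 1×5 + 8×2 + 4×1 + 4×2 + 5×3 = 96
F: 8×5 + 1×3 + 8×1 + 4×5 + 4×6 + 5×4 = 115

A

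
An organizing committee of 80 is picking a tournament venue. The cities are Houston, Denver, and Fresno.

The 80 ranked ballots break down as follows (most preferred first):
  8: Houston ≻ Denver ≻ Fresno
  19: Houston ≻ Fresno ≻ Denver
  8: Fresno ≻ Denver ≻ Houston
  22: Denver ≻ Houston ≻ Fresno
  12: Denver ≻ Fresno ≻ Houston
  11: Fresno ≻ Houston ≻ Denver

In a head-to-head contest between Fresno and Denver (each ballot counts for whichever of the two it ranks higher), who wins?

Denver

Fresno is ranked above Denver on 38 ballots; Denver above Fresno on 42.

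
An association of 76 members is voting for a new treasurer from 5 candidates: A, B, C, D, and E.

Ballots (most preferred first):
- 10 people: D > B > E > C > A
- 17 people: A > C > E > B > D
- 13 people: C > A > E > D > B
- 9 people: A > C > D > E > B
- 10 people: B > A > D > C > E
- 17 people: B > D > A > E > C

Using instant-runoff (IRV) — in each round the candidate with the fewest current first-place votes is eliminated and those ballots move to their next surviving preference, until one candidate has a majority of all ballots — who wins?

Round 1: A 26, B 27, C 13, D 10, E 0. E eliminated.
Round 2: A 26, B 27, C 13, D 10. D eliminated.
Round 3: A 26, B 37, C 13. C eliminated.
Round 4: A 39, B 37. A has a majority (≥39).

A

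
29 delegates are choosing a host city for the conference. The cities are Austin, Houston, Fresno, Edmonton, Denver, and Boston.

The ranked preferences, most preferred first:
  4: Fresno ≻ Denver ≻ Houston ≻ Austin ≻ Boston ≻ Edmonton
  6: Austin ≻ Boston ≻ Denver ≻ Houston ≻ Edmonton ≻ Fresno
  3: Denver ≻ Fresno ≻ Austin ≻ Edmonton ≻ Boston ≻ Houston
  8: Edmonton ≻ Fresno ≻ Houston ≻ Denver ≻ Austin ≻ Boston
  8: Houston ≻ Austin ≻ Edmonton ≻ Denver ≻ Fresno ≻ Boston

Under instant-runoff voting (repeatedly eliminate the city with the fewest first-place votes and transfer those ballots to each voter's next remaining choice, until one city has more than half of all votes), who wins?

Houston

Round 1: Austin 6, Houston 8, Fresno 4, Edmonton 8, Denver 3, Boston 0. Boston eliminated.
Round 2: Austin 6, Houston 8, Fresno 4, Edmonton 8, Denver 3. Denver eliminated.
Round 3: Austin 6, Houston 8, Fresno 7, Edmonton 8. Austin eliminated.
Round 4: Houston 14, Fresno 7, Edmonton 8. Fresno eliminated.
Round 5: Houston 18, Edmonton 11. Houston has a majority (≥15).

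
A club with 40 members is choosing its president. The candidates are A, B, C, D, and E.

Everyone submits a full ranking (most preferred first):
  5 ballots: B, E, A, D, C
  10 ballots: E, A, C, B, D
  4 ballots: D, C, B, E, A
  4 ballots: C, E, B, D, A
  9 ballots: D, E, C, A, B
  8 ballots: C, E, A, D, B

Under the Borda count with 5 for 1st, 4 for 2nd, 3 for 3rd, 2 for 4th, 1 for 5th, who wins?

E

A: 5×3 + 10×4 + 4×1 + 4×1 + 9×2 + 8×3 = 105
B: 5×5 + 10×2 + 4×3 + 4×3 + 9×1 + 8×1 = 86
C: 5×1 + 10×3 + 4×4 + 4×5 + 9×3 + 8×5 = 138
D: 5×2 + 10×1 + 4×5 + 4×2 + 9×5 + 8×2 = 109
E: 5×4 + 10×5 + 4×2 + 4×4 + 9×4 + 8×4 = 162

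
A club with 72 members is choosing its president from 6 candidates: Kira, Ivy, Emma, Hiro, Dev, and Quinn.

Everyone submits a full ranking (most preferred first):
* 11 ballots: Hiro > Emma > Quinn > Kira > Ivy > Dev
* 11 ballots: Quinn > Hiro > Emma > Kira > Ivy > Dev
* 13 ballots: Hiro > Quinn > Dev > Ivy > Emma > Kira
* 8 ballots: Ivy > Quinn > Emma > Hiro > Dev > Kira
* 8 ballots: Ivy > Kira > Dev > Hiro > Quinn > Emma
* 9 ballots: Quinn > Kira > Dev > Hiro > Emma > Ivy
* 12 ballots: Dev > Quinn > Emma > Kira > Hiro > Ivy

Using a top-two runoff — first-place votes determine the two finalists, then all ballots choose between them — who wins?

Quinn

Round 1 first-place votes: Kira 0, Ivy 16, Emma 0, Hiro 24, Dev 12, Quinn 20. Hiro and Quinn advance.
Runoff: Hiro is ranked above Quinn on 32 ballots, Quinn above Hiro on 40.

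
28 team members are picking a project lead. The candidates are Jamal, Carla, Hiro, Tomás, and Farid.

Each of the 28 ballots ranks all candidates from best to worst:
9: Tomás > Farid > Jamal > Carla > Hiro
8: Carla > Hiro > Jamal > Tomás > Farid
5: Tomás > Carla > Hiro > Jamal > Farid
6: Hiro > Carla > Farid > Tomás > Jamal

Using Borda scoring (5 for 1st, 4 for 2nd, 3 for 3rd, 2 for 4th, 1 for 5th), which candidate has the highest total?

Carla

Jamal: 9×3 + 8×3 + 5×2 + 6×1 = 67
Carla: 9×2 + 8×5 + 5×4 + 6×4 = 102
Hiro: 9×1 + 8×4 + 5×3 + 6×5 = 86
Tomás: 9×5 + 8×2 + 5×5 + 6×2 = 98
Farid: 9×4 + 8×1 + 5×1 + 6×3 = 67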